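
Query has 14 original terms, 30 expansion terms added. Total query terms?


Original terms: 14
Expansion terms: 30
Total = 14 + 30 = 44

44


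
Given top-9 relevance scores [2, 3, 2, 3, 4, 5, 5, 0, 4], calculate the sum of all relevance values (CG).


Cumulative Gain = sum of relevance scores
Position 1: rel=2, running sum=2
Position 2: rel=3, running sum=5
Position 3: rel=2, running sum=7
Position 4: rel=3, running sum=10
Position 5: rel=4, running sum=14
Position 6: rel=5, running sum=19
Position 7: rel=5, running sum=24
Position 8: rel=0, running sum=24
Position 9: rel=4, running sum=28
CG = 28

28


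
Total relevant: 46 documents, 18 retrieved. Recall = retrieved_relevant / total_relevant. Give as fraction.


Recall = retrieved_relevant / total_relevant
= 18 / 46
= 18 / (18 + 28)
= 9/23

9/23


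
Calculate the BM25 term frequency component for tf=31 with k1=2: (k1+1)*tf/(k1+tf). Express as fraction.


BM25 TF component = (k1+1)*tf / (k1+tf)
k1 = 2, tf = 31
Numerator = (2+1)*31 = 93
Denominator = 2 + 31 = 33
= 93/33 = 31/11

31/11


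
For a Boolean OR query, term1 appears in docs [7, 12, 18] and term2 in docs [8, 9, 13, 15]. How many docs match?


Boolean OR: find union of posting lists
term1 docs: [7, 12, 18]
term2 docs: [8, 9, 13, 15]
Union: [7, 8, 9, 12, 13, 15, 18]
|union| = 7

7


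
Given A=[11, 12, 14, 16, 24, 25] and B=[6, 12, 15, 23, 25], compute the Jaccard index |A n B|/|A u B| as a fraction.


A intersect B = [12, 25]
|A intersect B| = 2
A union B = [6, 11, 12, 14, 15, 16, 23, 24, 25]
|A union B| = 9
Jaccard = 2/9 = 2/9

2/9


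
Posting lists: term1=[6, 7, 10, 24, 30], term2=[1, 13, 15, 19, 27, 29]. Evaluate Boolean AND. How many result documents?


Boolean AND: find intersection of posting lists
term1 docs: [6, 7, 10, 24, 30]
term2 docs: [1, 13, 15, 19, 27, 29]
Intersection: []
|intersection| = 0

0


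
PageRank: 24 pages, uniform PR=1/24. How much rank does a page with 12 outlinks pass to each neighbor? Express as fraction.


Initial PR = 1/24 = 1/24
Outlinks = 12
Contribution per link = PR / outlinks
= 1/24 / 12
= 1/288

1/288


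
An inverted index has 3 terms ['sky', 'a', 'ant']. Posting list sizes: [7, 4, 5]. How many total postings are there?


Summing posting list sizes:
'sky': 7 postings
'a': 4 postings
'ant': 5 postings
Total = 7 + 4 + 5 = 16

16


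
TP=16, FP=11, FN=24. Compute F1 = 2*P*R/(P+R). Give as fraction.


F1 = 2 * P * R / (P + R)
P = TP/(TP+FP) = 16/27 = 16/27
R = TP/(TP+FN) = 16/40 = 2/5
2 * P * R = 2 * 16/27 * 2/5 = 64/135
P + R = 16/27 + 2/5 = 134/135
F1 = 64/135 / 134/135 = 32/67

32/67


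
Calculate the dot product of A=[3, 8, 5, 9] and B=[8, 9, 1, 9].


Dot product = sum of element-wise products
A[0]*B[0] = 3*8 = 24
A[1]*B[1] = 8*9 = 72
A[2]*B[2] = 5*1 = 5
A[3]*B[3] = 9*9 = 81
Sum = 24 + 72 + 5 + 81 = 182

182


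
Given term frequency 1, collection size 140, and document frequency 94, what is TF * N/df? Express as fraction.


TF * (N/df)
= 1 * (140/94)
= 1 * 70/47
= 70/47

70/47


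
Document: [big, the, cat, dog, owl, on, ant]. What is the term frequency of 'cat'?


Document has 7 words
Scanning for 'cat':
Found at positions: [2]
Count = 1

1


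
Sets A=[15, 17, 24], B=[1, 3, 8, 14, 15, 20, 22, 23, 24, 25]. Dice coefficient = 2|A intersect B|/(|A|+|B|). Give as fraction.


A intersect B = [15, 24]
|A intersect B| = 2
|A| = 3, |B| = 10
Dice = 2*2 / (3+10)
= 4 / 13 = 4/13

4/13


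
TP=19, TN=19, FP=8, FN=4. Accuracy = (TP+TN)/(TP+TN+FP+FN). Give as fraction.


Accuracy = (TP + TN) / (TP + TN + FP + FN)
TP + TN = 19 + 19 = 38
Total = 19 + 19 + 8 + 4 = 50
Accuracy = 38 / 50 = 19/25

19/25


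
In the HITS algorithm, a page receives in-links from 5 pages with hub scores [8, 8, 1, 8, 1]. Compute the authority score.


Authority = sum of hub scores of in-linkers
In-link 1: hub score = 8
In-link 2: hub score = 8
In-link 3: hub score = 1
In-link 4: hub score = 8
In-link 5: hub score = 1
Authority = 8 + 8 + 1 + 8 + 1 = 26

26


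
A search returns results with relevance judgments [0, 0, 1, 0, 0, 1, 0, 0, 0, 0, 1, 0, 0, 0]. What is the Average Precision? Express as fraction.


Computing P@k for each relevant position:
Position 1: not relevant
Position 2: not relevant
Position 3: relevant, P@3 = 1/3 = 1/3
Position 4: not relevant
Position 5: not relevant
Position 6: relevant, P@6 = 2/6 = 1/3
Position 7: not relevant
Position 8: not relevant
Position 9: not relevant
Position 10: not relevant
Position 11: relevant, P@11 = 3/11 = 3/11
Position 12: not relevant
Position 13: not relevant
Position 14: not relevant
Sum of P@k = 1/3 + 1/3 + 3/11 = 31/33
AP = 31/33 / 3 = 31/99

31/99


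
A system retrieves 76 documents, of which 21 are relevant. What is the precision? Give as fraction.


Precision = relevant_retrieved / total_retrieved
= 21 / 76
= 21 / (21 + 55)
= 21/76

21/76


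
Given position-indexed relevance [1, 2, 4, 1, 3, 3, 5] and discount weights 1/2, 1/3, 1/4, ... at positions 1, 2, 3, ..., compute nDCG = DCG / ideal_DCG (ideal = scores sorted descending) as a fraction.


Position discount weights w_i = 1/(i+1) for i=1..7:
Weights = [1/2, 1/3, 1/4, 1/5, 1/6, 1/7, 1/8]
Actual relevance: [1, 2, 4, 1, 3, 3, 5]
DCG = 1/2 + 2/3 + 4/4 + 1/5 + 3/6 + 3/7 + 5/8 = 3293/840
Ideal relevance (sorted desc): [5, 4, 3, 3, 2, 1, 1]
Ideal DCG = 5/2 + 4/3 + 3/4 + 3/5 + 2/6 + 1/7 + 1/8 = 4859/840
nDCG = DCG / ideal_DCG = 3293/840 / 4859/840 = 3293/4859

3293/4859


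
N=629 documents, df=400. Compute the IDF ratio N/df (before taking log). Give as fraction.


IDF ratio = N / df
= 629 / 400
= 629/400

629/400


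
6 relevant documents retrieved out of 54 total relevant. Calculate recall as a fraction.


Recall = retrieved_relevant / total_relevant
= 6 / 54
= 6 / (6 + 48)
= 1/9

1/9


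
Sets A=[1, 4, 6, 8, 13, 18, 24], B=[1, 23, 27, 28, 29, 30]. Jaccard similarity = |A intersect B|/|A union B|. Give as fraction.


A intersect B = [1]
|A intersect B| = 1
A union B = [1, 4, 6, 8, 13, 18, 23, 24, 27, 28, 29, 30]
|A union B| = 12
Jaccard = 1/12 = 1/12

1/12


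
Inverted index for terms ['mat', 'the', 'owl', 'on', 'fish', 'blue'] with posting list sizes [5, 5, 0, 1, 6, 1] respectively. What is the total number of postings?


Summing posting list sizes:
'mat': 5 postings
'the': 5 postings
'owl': 0 postings
'on': 1 postings
'fish': 6 postings
'blue': 1 postings
Total = 5 + 5 + 0 + 1 + 6 + 1 = 18

18


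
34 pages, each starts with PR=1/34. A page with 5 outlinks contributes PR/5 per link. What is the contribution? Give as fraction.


Initial PR = 1/34 = 1/34
Outlinks = 5
Contribution per link = PR / outlinks
= 1/34 / 5
= 1/170

1/170


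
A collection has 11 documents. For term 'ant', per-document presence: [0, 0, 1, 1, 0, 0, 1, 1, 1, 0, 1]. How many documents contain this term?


Checking each document for 'ant':
Doc 1: absent
Doc 2: absent
Doc 3: present
Doc 4: present
Doc 5: absent
Doc 6: absent
Doc 7: present
Doc 8: present
Doc 9: present
Doc 10: absent
Doc 11: present
df = sum of presences = 0 + 0 + 1 + 1 + 0 + 0 + 1 + 1 + 1 + 0 + 1 = 6

6


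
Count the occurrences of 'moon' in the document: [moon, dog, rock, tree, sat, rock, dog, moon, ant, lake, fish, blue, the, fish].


Document has 14 words
Scanning for 'moon':
Found at positions: [0, 7]
Count = 2

2


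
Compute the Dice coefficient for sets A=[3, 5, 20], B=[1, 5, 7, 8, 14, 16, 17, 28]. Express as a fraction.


A intersect B = [5]
|A intersect B| = 1
|A| = 3, |B| = 8
Dice = 2*1 / (3+8)
= 2 / 11 = 2/11

2/11


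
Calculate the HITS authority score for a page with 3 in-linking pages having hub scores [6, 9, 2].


Authority = sum of hub scores of in-linkers
In-link 1: hub score = 6
In-link 2: hub score = 9
In-link 3: hub score = 2
Authority = 6 + 9 + 2 = 17

17


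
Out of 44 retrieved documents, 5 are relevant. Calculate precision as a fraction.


Precision = relevant_retrieved / total_retrieved
= 5 / 44
= 5 / (5 + 39)
= 5/44

5/44


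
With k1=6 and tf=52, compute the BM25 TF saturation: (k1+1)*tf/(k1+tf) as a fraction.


BM25 TF component = (k1+1)*tf / (k1+tf)
k1 = 6, tf = 52
Numerator = (6+1)*52 = 364
Denominator = 6 + 52 = 58
= 364/58 = 182/29

182/29


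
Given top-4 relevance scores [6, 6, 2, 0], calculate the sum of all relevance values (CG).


Cumulative Gain = sum of relevance scores
Position 1: rel=6, running sum=6
Position 2: rel=6, running sum=12
Position 3: rel=2, running sum=14
Position 4: rel=0, running sum=14
CG = 14

14


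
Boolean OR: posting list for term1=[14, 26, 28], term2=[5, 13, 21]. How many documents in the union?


Boolean OR: find union of posting lists
term1 docs: [14, 26, 28]
term2 docs: [5, 13, 21]
Union: [5, 13, 14, 21, 26, 28]
|union| = 6

6


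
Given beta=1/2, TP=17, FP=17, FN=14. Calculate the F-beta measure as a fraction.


P = TP/(TP+FP) = 17/34 = 1/2
R = TP/(TP+FN) = 17/31 = 17/31
beta^2 = 1/2^2 = 1/4
(1 + beta^2) = 5/4
Numerator = (1+beta^2)*P*R = 85/248
Denominator = beta^2*P + R = 1/8 + 17/31 = 167/248
F_beta = 85/167

85/167


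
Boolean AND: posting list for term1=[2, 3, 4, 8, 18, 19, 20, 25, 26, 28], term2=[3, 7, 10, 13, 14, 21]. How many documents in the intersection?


Boolean AND: find intersection of posting lists
term1 docs: [2, 3, 4, 8, 18, 19, 20, 25, 26, 28]
term2 docs: [3, 7, 10, 13, 14, 21]
Intersection: [3]
|intersection| = 1

1


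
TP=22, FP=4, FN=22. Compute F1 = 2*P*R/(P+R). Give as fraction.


F1 = 2 * P * R / (P + R)
P = TP/(TP+FP) = 22/26 = 11/13
R = TP/(TP+FN) = 22/44 = 1/2
2 * P * R = 2 * 11/13 * 1/2 = 11/13
P + R = 11/13 + 1/2 = 35/26
F1 = 11/13 / 35/26 = 22/35

22/35


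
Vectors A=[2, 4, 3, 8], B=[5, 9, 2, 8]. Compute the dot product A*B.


Dot product = sum of element-wise products
A[0]*B[0] = 2*5 = 10
A[1]*B[1] = 4*9 = 36
A[2]*B[2] = 3*2 = 6
A[3]*B[3] = 8*8 = 64
Sum = 10 + 36 + 6 + 64 = 116

116


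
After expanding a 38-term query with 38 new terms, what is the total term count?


Original terms: 38
Expansion terms: 38
Total = 38 + 38 = 76

76


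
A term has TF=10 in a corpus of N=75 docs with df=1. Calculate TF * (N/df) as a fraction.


TF * (N/df)
= 10 * (75/1)
= 10 * 75
= 750

750


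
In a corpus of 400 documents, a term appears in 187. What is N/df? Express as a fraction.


IDF ratio = N / df
= 400 / 187
= 400/187

400/187


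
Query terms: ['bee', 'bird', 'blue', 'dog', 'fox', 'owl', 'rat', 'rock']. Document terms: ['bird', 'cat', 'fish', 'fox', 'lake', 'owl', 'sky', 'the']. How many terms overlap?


Query terms: ['bee', 'bird', 'blue', 'dog', 'fox', 'owl', 'rat', 'rock']
Document terms: ['bird', 'cat', 'fish', 'fox', 'lake', 'owl', 'sky', 'the']
Common terms: ['bird', 'fox', 'owl']
Overlap count = 3

3


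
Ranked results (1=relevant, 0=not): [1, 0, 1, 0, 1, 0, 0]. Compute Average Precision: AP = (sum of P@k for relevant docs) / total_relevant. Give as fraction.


Computing P@k for each relevant position:
Position 1: relevant, P@1 = 1/1 = 1
Position 2: not relevant
Position 3: relevant, P@3 = 2/3 = 2/3
Position 4: not relevant
Position 5: relevant, P@5 = 3/5 = 3/5
Position 6: not relevant
Position 7: not relevant
Sum of P@k = 1 + 2/3 + 3/5 = 34/15
AP = 34/15 / 3 = 34/45

34/45


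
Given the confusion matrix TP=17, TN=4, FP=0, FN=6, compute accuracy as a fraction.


Accuracy = (TP + TN) / (TP + TN + FP + FN)
TP + TN = 17 + 4 = 21
Total = 17 + 4 + 0 + 6 = 27
Accuracy = 21 / 27 = 7/9

7/9


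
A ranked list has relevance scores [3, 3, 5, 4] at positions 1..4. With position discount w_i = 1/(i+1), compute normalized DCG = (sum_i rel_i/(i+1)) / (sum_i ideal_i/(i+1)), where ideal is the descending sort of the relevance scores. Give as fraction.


Position discount weights w_i = 1/(i+1) for i=1..4:
Weights = [1/2, 1/3, 1/4, 1/5]
Actual relevance: [3, 3, 5, 4]
DCG = 3/2 + 3/3 + 5/4 + 4/5 = 91/20
Ideal relevance (sorted desc): [5, 4, 3, 3]
Ideal DCG = 5/2 + 4/3 + 3/4 + 3/5 = 311/60
nDCG = DCG / ideal_DCG = 91/20 / 311/60 = 273/311

273/311


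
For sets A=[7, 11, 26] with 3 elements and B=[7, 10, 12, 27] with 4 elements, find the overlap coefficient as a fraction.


A intersect B = [7]
|A intersect B| = 1
min(|A|, |B|) = min(3, 4) = 3
Overlap = 1 / 3 = 1/3

1/3


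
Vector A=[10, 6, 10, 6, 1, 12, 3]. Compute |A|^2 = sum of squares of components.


|A|^2 = sum of squared components
A[0]^2 = 10^2 = 100
A[1]^2 = 6^2 = 36
A[2]^2 = 10^2 = 100
A[3]^2 = 6^2 = 36
A[4]^2 = 1^2 = 1
A[5]^2 = 12^2 = 144
A[6]^2 = 3^2 = 9
Sum = 100 + 36 + 100 + 36 + 1 + 144 + 9 = 426

426


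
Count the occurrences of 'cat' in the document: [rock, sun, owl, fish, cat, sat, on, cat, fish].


Document has 9 words
Scanning for 'cat':
Found at positions: [4, 7]
Count = 2

2


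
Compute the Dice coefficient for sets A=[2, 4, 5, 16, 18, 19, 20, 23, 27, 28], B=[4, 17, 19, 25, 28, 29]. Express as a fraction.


A intersect B = [4, 19, 28]
|A intersect B| = 3
|A| = 10, |B| = 6
Dice = 2*3 / (10+6)
= 6 / 16 = 3/8

3/8


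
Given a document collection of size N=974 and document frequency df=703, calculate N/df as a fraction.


IDF ratio = N / df
= 974 / 703
= 974/703

974/703


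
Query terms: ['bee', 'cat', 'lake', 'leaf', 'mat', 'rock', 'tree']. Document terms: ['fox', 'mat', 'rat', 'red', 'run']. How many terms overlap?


Query terms: ['bee', 'cat', 'lake', 'leaf', 'mat', 'rock', 'tree']
Document terms: ['fox', 'mat', 'rat', 'red', 'run']
Common terms: ['mat']
Overlap count = 1

1


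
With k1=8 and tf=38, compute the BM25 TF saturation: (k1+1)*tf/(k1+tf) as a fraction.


BM25 TF component = (k1+1)*tf / (k1+tf)
k1 = 8, tf = 38
Numerator = (8+1)*38 = 342
Denominator = 8 + 38 = 46
= 342/46 = 171/23

171/23


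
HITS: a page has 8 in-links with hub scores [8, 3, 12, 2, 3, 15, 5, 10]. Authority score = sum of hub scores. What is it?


Authority = sum of hub scores of in-linkers
In-link 1: hub score = 8
In-link 2: hub score = 3
In-link 3: hub score = 12
In-link 4: hub score = 2
In-link 5: hub score = 3
In-link 6: hub score = 15
In-link 7: hub score = 5
In-link 8: hub score = 10
Authority = 8 + 3 + 12 + 2 + 3 + 15 + 5 + 10 = 58

58


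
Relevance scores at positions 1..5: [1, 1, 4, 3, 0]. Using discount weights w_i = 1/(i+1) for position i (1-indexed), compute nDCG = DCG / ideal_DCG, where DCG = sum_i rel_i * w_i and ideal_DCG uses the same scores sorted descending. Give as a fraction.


Position discount weights w_i = 1/(i+1) for i=1..5:
Weights = [1/2, 1/3, 1/4, 1/5, 1/6]
Actual relevance: [1, 1, 4, 3, 0]
DCG = 1/2 + 1/3 + 4/4 + 3/5 + 0/6 = 73/30
Ideal relevance (sorted desc): [4, 3, 1, 1, 0]
Ideal DCG = 4/2 + 3/3 + 1/4 + 1/5 + 0/6 = 69/20
nDCG = DCG / ideal_DCG = 73/30 / 69/20 = 146/207

146/207


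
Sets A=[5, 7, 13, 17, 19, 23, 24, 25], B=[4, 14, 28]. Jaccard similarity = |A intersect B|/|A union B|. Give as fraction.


A intersect B = []
|A intersect B| = 0
A union B = [4, 5, 7, 13, 14, 17, 19, 23, 24, 25, 28]
|A union B| = 11
Jaccard = 0/11 = 0

0


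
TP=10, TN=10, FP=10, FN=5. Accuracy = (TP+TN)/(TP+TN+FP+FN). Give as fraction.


Accuracy = (TP + TN) / (TP + TN + FP + FN)
TP + TN = 10 + 10 = 20
Total = 10 + 10 + 10 + 5 = 35
Accuracy = 20 / 35 = 4/7

4/7


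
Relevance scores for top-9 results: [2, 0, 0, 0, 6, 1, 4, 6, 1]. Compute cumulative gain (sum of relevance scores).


Cumulative Gain = sum of relevance scores
Position 1: rel=2, running sum=2
Position 2: rel=0, running sum=2
Position 3: rel=0, running sum=2
Position 4: rel=0, running sum=2
Position 5: rel=6, running sum=8
Position 6: rel=1, running sum=9
Position 7: rel=4, running sum=13
Position 8: rel=6, running sum=19
Position 9: rel=1, running sum=20
CG = 20

20


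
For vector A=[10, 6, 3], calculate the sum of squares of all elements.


|A|^2 = sum of squared components
A[0]^2 = 10^2 = 100
A[1]^2 = 6^2 = 36
A[2]^2 = 3^2 = 9
Sum = 100 + 36 + 9 = 145

145


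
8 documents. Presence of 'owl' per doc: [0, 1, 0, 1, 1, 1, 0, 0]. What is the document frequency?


Checking each document for 'owl':
Doc 1: absent
Doc 2: present
Doc 3: absent
Doc 4: present
Doc 5: present
Doc 6: present
Doc 7: absent
Doc 8: absent
df = sum of presences = 0 + 1 + 0 + 1 + 1 + 1 + 0 + 0 = 4

4


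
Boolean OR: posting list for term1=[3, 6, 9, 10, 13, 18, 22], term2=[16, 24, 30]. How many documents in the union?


Boolean OR: find union of posting lists
term1 docs: [3, 6, 9, 10, 13, 18, 22]
term2 docs: [16, 24, 30]
Union: [3, 6, 9, 10, 13, 16, 18, 22, 24, 30]
|union| = 10

10


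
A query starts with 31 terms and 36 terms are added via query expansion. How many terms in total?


Original terms: 31
Expansion terms: 36
Total = 31 + 36 = 67

67


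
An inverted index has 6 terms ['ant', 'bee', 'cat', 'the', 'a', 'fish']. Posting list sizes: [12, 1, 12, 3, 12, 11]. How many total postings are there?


Summing posting list sizes:
'ant': 12 postings
'bee': 1 postings
'cat': 12 postings
'the': 3 postings
'a': 12 postings
'fish': 11 postings
Total = 12 + 1 + 12 + 3 + 12 + 11 = 51

51


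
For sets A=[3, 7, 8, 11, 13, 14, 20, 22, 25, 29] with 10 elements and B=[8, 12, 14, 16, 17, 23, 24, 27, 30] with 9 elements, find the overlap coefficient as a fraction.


A intersect B = [8, 14]
|A intersect B| = 2
min(|A|, |B|) = min(10, 9) = 9
Overlap = 2 / 9 = 2/9

2/9


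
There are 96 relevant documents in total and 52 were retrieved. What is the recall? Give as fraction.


Recall = retrieved_relevant / total_relevant
= 52 / 96
= 52 / (52 + 44)
= 13/24

13/24


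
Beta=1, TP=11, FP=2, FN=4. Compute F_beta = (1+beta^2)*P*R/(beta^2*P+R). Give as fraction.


P = TP/(TP+FP) = 11/13 = 11/13
R = TP/(TP+FN) = 11/15 = 11/15
beta^2 = 1^2 = 1
(1 + beta^2) = 2
Numerator = (1+beta^2)*P*R = 242/195
Denominator = beta^2*P + R = 11/13 + 11/15 = 308/195
F_beta = 11/14

11/14


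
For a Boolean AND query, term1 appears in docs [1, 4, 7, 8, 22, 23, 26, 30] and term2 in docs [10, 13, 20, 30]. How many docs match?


Boolean AND: find intersection of posting lists
term1 docs: [1, 4, 7, 8, 22, 23, 26, 30]
term2 docs: [10, 13, 20, 30]
Intersection: [30]
|intersection| = 1

1


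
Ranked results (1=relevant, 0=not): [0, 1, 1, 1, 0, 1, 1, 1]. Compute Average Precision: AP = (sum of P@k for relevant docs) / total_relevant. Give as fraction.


Computing P@k for each relevant position:
Position 1: not relevant
Position 2: relevant, P@2 = 1/2 = 1/2
Position 3: relevant, P@3 = 2/3 = 2/3
Position 4: relevant, P@4 = 3/4 = 3/4
Position 5: not relevant
Position 6: relevant, P@6 = 4/6 = 2/3
Position 7: relevant, P@7 = 5/7 = 5/7
Position 8: relevant, P@8 = 6/8 = 3/4
Sum of P@k = 1/2 + 2/3 + 3/4 + 2/3 + 5/7 + 3/4 = 85/21
AP = 85/21 / 6 = 85/126

85/126


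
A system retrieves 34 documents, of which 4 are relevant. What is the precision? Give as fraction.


Precision = relevant_retrieved / total_retrieved
= 4 / 34
= 4 / (4 + 30)
= 2/17

2/17


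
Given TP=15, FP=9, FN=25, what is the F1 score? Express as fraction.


F1 = 2 * P * R / (P + R)
P = TP/(TP+FP) = 15/24 = 5/8
R = TP/(TP+FN) = 15/40 = 3/8
2 * P * R = 2 * 5/8 * 3/8 = 15/32
P + R = 5/8 + 3/8 = 1
F1 = 15/32 / 1 = 15/32

15/32


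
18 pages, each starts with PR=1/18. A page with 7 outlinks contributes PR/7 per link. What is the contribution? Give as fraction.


Initial PR = 1/18 = 1/18
Outlinks = 7
Contribution per link = PR / outlinks
= 1/18 / 7
= 1/126

1/126


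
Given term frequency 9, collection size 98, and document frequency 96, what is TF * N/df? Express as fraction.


TF * (N/df)
= 9 * (98/96)
= 9 * 49/48
= 147/16

147/16


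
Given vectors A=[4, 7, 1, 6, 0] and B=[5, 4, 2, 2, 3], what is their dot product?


Dot product = sum of element-wise products
A[0]*B[0] = 4*5 = 20
A[1]*B[1] = 7*4 = 28
A[2]*B[2] = 1*2 = 2
A[3]*B[3] = 6*2 = 12
A[4]*B[4] = 0*3 = 0
Sum = 20 + 28 + 2 + 12 + 0 = 62

62


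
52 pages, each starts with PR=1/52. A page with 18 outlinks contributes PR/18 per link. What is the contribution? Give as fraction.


Initial PR = 1/52 = 1/52
Outlinks = 18
Contribution per link = PR / outlinks
= 1/52 / 18
= 1/936

1/936


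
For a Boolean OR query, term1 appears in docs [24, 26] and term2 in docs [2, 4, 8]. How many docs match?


Boolean OR: find union of posting lists
term1 docs: [24, 26]
term2 docs: [2, 4, 8]
Union: [2, 4, 8, 24, 26]
|union| = 5

5


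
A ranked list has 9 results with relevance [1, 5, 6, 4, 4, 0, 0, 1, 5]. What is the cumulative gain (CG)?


Cumulative Gain = sum of relevance scores
Position 1: rel=1, running sum=1
Position 2: rel=5, running sum=6
Position 3: rel=6, running sum=12
Position 4: rel=4, running sum=16
Position 5: rel=4, running sum=20
Position 6: rel=0, running sum=20
Position 7: rel=0, running sum=20
Position 8: rel=1, running sum=21
Position 9: rel=5, running sum=26
CG = 26

26


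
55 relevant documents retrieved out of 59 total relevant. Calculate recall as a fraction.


Recall = retrieved_relevant / total_relevant
= 55 / 59
= 55 / (55 + 4)
= 55/59

55/59


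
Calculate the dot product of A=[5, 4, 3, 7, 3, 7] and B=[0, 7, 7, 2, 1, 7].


Dot product = sum of element-wise products
A[0]*B[0] = 5*0 = 0
A[1]*B[1] = 4*7 = 28
A[2]*B[2] = 3*7 = 21
A[3]*B[3] = 7*2 = 14
A[4]*B[4] = 3*1 = 3
A[5]*B[5] = 7*7 = 49
Sum = 0 + 28 + 21 + 14 + 3 + 49 = 115

115


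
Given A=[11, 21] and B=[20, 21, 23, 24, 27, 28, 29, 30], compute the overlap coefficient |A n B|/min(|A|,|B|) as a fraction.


A intersect B = [21]
|A intersect B| = 1
min(|A|, |B|) = min(2, 8) = 2
Overlap = 1 / 2 = 1/2

1/2


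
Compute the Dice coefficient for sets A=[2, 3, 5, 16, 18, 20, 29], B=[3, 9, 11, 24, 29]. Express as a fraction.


A intersect B = [3, 29]
|A intersect B| = 2
|A| = 7, |B| = 5
Dice = 2*2 / (7+5)
= 4 / 12 = 1/3

1/3


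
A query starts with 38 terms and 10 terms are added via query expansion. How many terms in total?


Original terms: 38
Expansion terms: 10
Total = 38 + 10 = 48

48


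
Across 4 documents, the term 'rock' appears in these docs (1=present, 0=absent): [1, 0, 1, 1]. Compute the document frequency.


Checking each document for 'rock':
Doc 1: present
Doc 2: absent
Doc 3: present
Doc 4: present
df = sum of presences = 1 + 0 + 1 + 1 = 3

3


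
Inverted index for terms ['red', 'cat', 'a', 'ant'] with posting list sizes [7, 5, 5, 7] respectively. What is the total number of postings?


Summing posting list sizes:
'red': 7 postings
'cat': 5 postings
'a': 5 postings
'ant': 7 postings
Total = 7 + 5 + 5 + 7 = 24

24


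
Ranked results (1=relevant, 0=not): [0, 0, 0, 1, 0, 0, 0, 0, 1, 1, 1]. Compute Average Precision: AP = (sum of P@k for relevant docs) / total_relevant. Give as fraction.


Computing P@k for each relevant position:
Position 1: not relevant
Position 2: not relevant
Position 3: not relevant
Position 4: relevant, P@4 = 1/4 = 1/4
Position 5: not relevant
Position 6: not relevant
Position 7: not relevant
Position 8: not relevant
Position 9: relevant, P@9 = 2/9 = 2/9
Position 10: relevant, P@10 = 3/10 = 3/10
Position 11: relevant, P@11 = 4/11 = 4/11
Sum of P@k = 1/4 + 2/9 + 3/10 + 4/11 = 2249/1980
AP = 2249/1980 / 4 = 2249/7920

2249/7920


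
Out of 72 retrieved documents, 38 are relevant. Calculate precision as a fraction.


Precision = relevant_retrieved / total_retrieved
= 38 / 72
= 38 / (38 + 34)
= 19/36

19/36


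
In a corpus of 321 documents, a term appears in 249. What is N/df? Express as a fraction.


IDF ratio = N / df
= 321 / 249
= 107/83

107/83


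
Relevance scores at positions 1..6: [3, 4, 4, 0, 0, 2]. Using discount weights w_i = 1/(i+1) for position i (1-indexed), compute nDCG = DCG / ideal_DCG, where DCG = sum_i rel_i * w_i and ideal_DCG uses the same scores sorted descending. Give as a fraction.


Position discount weights w_i = 1/(i+1) for i=1..6:
Weights = [1/2, 1/3, 1/4, 1/5, 1/6, 1/7]
Actual relevance: [3, 4, 4, 0, 0, 2]
DCG = 3/2 + 4/3 + 4/4 + 0/5 + 0/6 + 2/7 = 173/42
Ideal relevance (sorted desc): [4, 4, 3, 2, 0, 0]
Ideal DCG = 4/2 + 4/3 + 3/4 + 2/5 + 0/6 + 0/7 = 269/60
nDCG = DCG / ideal_DCG = 173/42 / 269/60 = 1730/1883

1730/1883


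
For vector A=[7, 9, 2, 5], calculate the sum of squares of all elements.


|A|^2 = sum of squared components
A[0]^2 = 7^2 = 49
A[1]^2 = 9^2 = 81
A[2]^2 = 2^2 = 4
A[3]^2 = 5^2 = 25
Sum = 49 + 81 + 4 + 25 = 159

159


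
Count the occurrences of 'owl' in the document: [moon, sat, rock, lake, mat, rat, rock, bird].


Document has 8 words
Scanning for 'owl':
Term not found in document
Count = 0

0


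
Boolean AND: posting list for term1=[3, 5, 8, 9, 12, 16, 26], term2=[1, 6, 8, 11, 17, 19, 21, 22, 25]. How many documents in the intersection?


Boolean AND: find intersection of posting lists
term1 docs: [3, 5, 8, 9, 12, 16, 26]
term2 docs: [1, 6, 8, 11, 17, 19, 21, 22, 25]
Intersection: [8]
|intersection| = 1

1


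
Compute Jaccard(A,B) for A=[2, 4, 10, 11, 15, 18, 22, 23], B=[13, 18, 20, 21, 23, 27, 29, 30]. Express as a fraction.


A intersect B = [18, 23]
|A intersect B| = 2
A union B = [2, 4, 10, 11, 13, 15, 18, 20, 21, 22, 23, 27, 29, 30]
|A union B| = 14
Jaccard = 2/14 = 1/7

1/7


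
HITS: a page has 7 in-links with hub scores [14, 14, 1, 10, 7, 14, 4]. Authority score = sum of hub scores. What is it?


Authority = sum of hub scores of in-linkers
In-link 1: hub score = 14
In-link 2: hub score = 14
In-link 3: hub score = 1
In-link 4: hub score = 10
In-link 5: hub score = 7
In-link 6: hub score = 14
In-link 7: hub score = 4
Authority = 14 + 14 + 1 + 10 + 7 + 14 + 4 = 64

64


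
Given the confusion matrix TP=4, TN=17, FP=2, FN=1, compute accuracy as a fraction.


Accuracy = (TP + TN) / (TP + TN + FP + FN)
TP + TN = 4 + 17 = 21
Total = 4 + 17 + 2 + 1 = 24
Accuracy = 21 / 24 = 7/8

7/8


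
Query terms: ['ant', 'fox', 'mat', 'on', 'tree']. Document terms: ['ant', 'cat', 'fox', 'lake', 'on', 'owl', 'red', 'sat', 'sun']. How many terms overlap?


Query terms: ['ant', 'fox', 'mat', 'on', 'tree']
Document terms: ['ant', 'cat', 'fox', 'lake', 'on', 'owl', 'red', 'sat', 'sun']
Common terms: ['ant', 'fox', 'on']
Overlap count = 3

3


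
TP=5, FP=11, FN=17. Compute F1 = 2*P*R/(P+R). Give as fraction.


F1 = 2 * P * R / (P + R)
P = TP/(TP+FP) = 5/16 = 5/16
R = TP/(TP+FN) = 5/22 = 5/22
2 * P * R = 2 * 5/16 * 5/22 = 25/176
P + R = 5/16 + 5/22 = 95/176
F1 = 25/176 / 95/176 = 5/19

5/19


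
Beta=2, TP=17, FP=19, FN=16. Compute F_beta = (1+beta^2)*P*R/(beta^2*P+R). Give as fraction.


P = TP/(TP+FP) = 17/36 = 17/36
R = TP/(TP+FN) = 17/33 = 17/33
beta^2 = 2^2 = 4
(1 + beta^2) = 5
Numerator = (1+beta^2)*P*R = 1445/1188
Denominator = beta^2*P + R = 17/9 + 17/33 = 238/99
F_beta = 85/168

85/168


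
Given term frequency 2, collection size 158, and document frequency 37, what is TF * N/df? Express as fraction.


TF * (N/df)
= 2 * (158/37)
= 2 * 158/37
= 316/37

316/37


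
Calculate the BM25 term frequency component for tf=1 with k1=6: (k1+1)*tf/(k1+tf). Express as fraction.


BM25 TF component = (k1+1)*tf / (k1+tf)
k1 = 6, tf = 1
Numerator = (6+1)*1 = 7
Denominator = 6 + 1 = 7
= 7/7 = 1

1


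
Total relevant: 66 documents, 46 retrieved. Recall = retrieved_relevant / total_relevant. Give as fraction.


Recall = retrieved_relevant / total_relevant
= 46 / 66
= 46 / (46 + 20)
= 23/33

23/33


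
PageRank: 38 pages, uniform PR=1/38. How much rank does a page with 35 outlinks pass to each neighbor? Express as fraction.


Initial PR = 1/38 = 1/38
Outlinks = 35
Contribution per link = PR / outlinks
= 1/38 / 35
= 1/1330

1/1330


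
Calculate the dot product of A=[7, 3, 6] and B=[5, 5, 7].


Dot product = sum of element-wise products
A[0]*B[0] = 7*5 = 35
A[1]*B[1] = 3*5 = 15
A[2]*B[2] = 6*7 = 42
Sum = 35 + 15 + 42 = 92

92


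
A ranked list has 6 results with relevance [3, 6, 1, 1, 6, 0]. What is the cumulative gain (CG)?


Cumulative Gain = sum of relevance scores
Position 1: rel=3, running sum=3
Position 2: rel=6, running sum=9
Position 3: rel=1, running sum=10
Position 4: rel=1, running sum=11
Position 5: rel=6, running sum=17
Position 6: rel=0, running sum=17
CG = 17

17


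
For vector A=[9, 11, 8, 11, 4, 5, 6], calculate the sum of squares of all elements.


|A|^2 = sum of squared components
A[0]^2 = 9^2 = 81
A[1]^2 = 11^2 = 121
A[2]^2 = 8^2 = 64
A[3]^2 = 11^2 = 121
A[4]^2 = 4^2 = 16
A[5]^2 = 5^2 = 25
A[6]^2 = 6^2 = 36
Sum = 81 + 121 + 64 + 121 + 16 + 25 + 36 = 464

464


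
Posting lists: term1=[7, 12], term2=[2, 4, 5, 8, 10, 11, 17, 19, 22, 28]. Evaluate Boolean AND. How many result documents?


Boolean AND: find intersection of posting lists
term1 docs: [7, 12]
term2 docs: [2, 4, 5, 8, 10, 11, 17, 19, 22, 28]
Intersection: []
|intersection| = 0

0


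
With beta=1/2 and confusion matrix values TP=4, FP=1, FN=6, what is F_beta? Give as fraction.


P = TP/(TP+FP) = 4/5 = 4/5
R = TP/(TP+FN) = 4/10 = 2/5
beta^2 = 1/2^2 = 1/4
(1 + beta^2) = 5/4
Numerator = (1+beta^2)*P*R = 2/5
Denominator = beta^2*P + R = 1/5 + 2/5 = 3/5
F_beta = 2/3

2/3


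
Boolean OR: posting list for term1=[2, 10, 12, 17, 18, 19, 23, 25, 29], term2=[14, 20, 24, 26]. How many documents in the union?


Boolean OR: find union of posting lists
term1 docs: [2, 10, 12, 17, 18, 19, 23, 25, 29]
term2 docs: [14, 20, 24, 26]
Union: [2, 10, 12, 14, 17, 18, 19, 20, 23, 24, 25, 26, 29]
|union| = 13

13


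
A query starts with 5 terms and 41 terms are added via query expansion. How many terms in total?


Original terms: 5
Expansion terms: 41
Total = 5 + 41 = 46

46


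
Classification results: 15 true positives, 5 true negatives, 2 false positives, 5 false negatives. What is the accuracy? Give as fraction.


Accuracy = (TP + TN) / (TP + TN + FP + FN)
TP + TN = 15 + 5 = 20
Total = 15 + 5 + 2 + 5 = 27
Accuracy = 20 / 27 = 20/27

20/27


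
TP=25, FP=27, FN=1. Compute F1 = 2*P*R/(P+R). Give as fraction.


F1 = 2 * P * R / (P + R)
P = TP/(TP+FP) = 25/52 = 25/52
R = TP/(TP+FN) = 25/26 = 25/26
2 * P * R = 2 * 25/52 * 25/26 = 625/676
P + R = 25/52 + 25/26 = 75/52
F1 = 625/676 / 75/52 = 25/39

25/39


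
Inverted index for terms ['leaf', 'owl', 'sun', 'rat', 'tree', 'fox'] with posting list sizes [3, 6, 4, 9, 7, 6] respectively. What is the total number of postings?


Summing posting list sizes:
'leaf': 3 postings
'owl': 6 postings
'sun': 4 postings
'rat': 9 postings
'tree': 7 postings
'fox': 6 postings
Total = 3 + 6 + 4 + 9 + 7 + 6 = 35

35


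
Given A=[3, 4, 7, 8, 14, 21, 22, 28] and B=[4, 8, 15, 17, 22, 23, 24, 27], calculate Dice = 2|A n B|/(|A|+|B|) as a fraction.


A intersect B = [4, 8, 22]
|A intersect B| = 3
|A| = 8, |B| = 8
Dice = 2*3 / (8+8)
= 6 / 16 = 3/8

3/8


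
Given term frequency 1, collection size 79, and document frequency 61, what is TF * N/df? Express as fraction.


TF * (N/df)
= 1 * (79/61)
= 1 * 79/61
= 79/61

79/61


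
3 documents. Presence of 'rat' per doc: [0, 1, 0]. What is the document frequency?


Checking each document for 'rat':
Doc 1: absent
Doc 2: present
Doc 3: absent
df = sum of presences = 0 + 1 + 0 = 1

1


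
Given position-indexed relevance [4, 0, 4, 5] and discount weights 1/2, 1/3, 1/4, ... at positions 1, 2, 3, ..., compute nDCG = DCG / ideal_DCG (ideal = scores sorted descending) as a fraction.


Position discount weights w_i = 1/(i+1) for i=1..4:
Weights = [1/2, 1/3, 1/4, 1/5]
Actual relevance: [4, 0, 4, 5]
DCG = 4/2 + 0/3 + 4/4 + 5/5 = 4
Ideal relevance (sorted desc): [5, 4, 4, 0]
Ideal DCG = 5/2 + 4/3 + 4/4 + 0/5 = 29/6
nDCG = DCG / ideal_DCG = 4 / 29/6 = 24/29

24/29


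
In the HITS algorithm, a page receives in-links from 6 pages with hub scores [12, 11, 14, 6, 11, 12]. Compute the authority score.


Authority = sum of hub scores of in-linkers
In-link 1: hub score = 12
In-link 2: hub score = 11
In-link 3: hub score = 14
In-link 4: hub score = 6
In-link 5: hub score = 11
In-link 6: hub score = 12
Authority = 12 + 11 + 14 + 6 + 11 + 12 = 66

66


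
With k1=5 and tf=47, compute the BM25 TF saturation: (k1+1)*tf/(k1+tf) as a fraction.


BM25 TF component = (k1+1)*tf / (k1+tf)
k1 = 5, tf = 47
Numerator = (5+1)*47 = 282
Denominator = 5 + 47 = 52
= 282/52 = 141/26

141/26


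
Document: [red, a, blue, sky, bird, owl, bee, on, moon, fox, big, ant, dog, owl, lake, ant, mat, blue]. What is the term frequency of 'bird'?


Document has 18 words
Scanning for 'bird':
Found at positions: [4]
Count = 1

1


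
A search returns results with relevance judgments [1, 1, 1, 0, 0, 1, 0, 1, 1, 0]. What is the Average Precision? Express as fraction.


Computing P@k for each relevant position:
Position 1: relevant, P@1 = 1/1 = 1
Position 2: relevant, P@2 = 2/2 = 1
Position 3: relevant, P@3 = 3/3 = 1
Position 4: not relevant
Position 5: not relevant
Position 6: relevant, P@6 = 4/6 = 2/3
Position 7: not relevant
Position 8: relevant, P@8 = 5/8 = 5/8
Position 9: relevant, P@9 = 6/9 = 2/3
Position 10: not relevant
Sum of P@k = 1 + 1 + 1 + 2/3 + 5/8 + 2/3 = 119/24
AP = 119/24 / 6 = 119/144

119/144


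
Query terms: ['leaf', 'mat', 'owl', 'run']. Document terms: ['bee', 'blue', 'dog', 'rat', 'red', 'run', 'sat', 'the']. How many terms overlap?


Query terms: ['leaf', 'mat', 'owl', 'run']
Document terms: ['bee', 'blue', 'dog', 'rat', 'red', 'run', 'sat', 'the']
Common terms: ['run']
Overlap count = 1

1


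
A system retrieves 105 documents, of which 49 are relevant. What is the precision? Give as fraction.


Precision = relevant_retrieved / total_retrieved
= 49 / 105
= 49 / (49 + 56)
= 7/15

7/15


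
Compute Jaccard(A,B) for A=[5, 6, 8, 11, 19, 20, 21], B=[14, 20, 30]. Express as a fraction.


A intersect B = [20]
|A intersect B| = 1
A union B = [5, 6, 8, 11, 14, 19, 20, 21, 30]
|A union B| = 9
Jaccard = 1/9 = 1/9

1/9


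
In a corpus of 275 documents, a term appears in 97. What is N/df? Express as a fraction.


IDF ratio = N / df
= 275 / 97
= 275/97

275/97


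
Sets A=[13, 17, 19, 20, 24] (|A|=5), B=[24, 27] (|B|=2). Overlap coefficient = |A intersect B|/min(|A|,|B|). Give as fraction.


A intersect B = [24]
|A intersect B| = 1
min(|A|, |B|) = min(5, 2) = 2
Overlap = 1 / 2 = 1/2

1/2


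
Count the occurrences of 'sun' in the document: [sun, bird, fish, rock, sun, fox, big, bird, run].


Document has 9 words
Scanning for 'sun':
Found at positions: [0, 4]
Count = 2

2


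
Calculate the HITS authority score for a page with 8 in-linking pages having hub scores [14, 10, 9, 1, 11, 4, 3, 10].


Authority = sum of hub scores of in-linkers
In-link 1: hub score = 14
In-link 2: hub score = 10
In-link 3: hub score = 9
In-link 4: hub score = 1
In-link 5: hub score = 11
In-link 6: hub score = 4
In-link 7: hub score = 3
In-link 8: hub score = 10
Authority = 14 + 10 + 9 + 1 + 11 + 4 + 3 + 10 = 62

62


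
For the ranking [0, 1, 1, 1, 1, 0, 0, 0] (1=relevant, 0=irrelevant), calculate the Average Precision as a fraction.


Computing P@k for each relevant position:
Position 1: not relevant
Position 2: relevant, P@2 = 1/2 = 1/2
Position 3: relevant, P@3 = 2/3 = 2/3
Position 4: relevant, P@4 = 3/4 = 3/4
Position 5: relevant, P@5 = 4/5 = 4/5
Position 6: not relevant
Position 7: not relevant
Position 8: not relevant
Sum of P@k = 1/2 + 2/3 + 3/4 + 4/5 = 163/60
AP = 163/60 / 4 = 163/240

163/240


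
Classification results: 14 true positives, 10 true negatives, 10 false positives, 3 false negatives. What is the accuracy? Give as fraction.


Accuracy = (TP + TN) / (TP + TN + FP + FN)
TP + TN = 14 + 10 = 24
Total = 14 + 10 + 10 + 3 = 37
Accuracy = 24 / 37 = 24/37

24/37


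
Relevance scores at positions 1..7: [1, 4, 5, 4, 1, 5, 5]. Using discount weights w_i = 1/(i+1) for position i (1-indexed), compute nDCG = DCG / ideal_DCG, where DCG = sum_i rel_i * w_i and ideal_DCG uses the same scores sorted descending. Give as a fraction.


Position discount weights w_i = 1/(i+1) for i=1..7:
Weights = [1/2, 1/3, 1/4, 1/5, 1/6, 1/7, 1/8]
Actual relevance: [1, 4, 5, 4, 1, 5, 5]
DCG = 1/2 + 4/3 + 5/4 + 4/5 + 1/6 + 5/7 + 5/8 = 1509/280
Ideal relevance (sorted desc): [5, 5, 5, 4, 4, 1, 1]
Ideal DCG = 5/2 + 5/3 + 5/4 + 4/5 + 4/6 + 1/7 + 1/8 = 6007/840
nDCG = DCG / ideal_DCG = 1509/280 / 6007/840 = 4527/6007

4527/6007


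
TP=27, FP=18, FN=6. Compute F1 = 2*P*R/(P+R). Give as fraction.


F1 = 2 * P * R / (P + R)
P = TP/(TP+FP) = 27/45 = 3/5
R = TP/(TP+FN) = 27/33 = 9/11
2 * P * R = 2 * 3/5 * 9/11 = 54/55
P + R = 3/5 + 9/11 = 78/55
F1 = 54/55 / 78/55 = 9/13

9/13


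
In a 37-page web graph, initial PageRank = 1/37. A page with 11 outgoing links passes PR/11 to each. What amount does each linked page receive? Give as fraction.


Initial PR = 1/37 = 1/37
Outlinks = 11
Contribution per link = PR / outlinks
= 1/37 / 11
= 1/407

1/407


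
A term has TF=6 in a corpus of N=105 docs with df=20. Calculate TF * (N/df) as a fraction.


TF * (N/df)
= 6 * (105/20)
= 6 * 21/4
= 63/2

63/2


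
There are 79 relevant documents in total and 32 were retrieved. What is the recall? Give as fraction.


Recall = retrieved_relevant / total_relevant
= 32 / 79
= 32 / (32 + 47)
= 32/79

32/79


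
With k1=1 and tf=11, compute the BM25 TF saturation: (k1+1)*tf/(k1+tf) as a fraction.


BM25 TF component = (k1+1)*tf / (k1+tf)
k1 = 1, tf = 11
Numerator = (1+1)*11 = 22
Denominator = 1 + 11 = 12
= 22/12 = 11/6

11/6


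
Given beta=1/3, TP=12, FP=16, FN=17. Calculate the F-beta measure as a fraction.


P = TP/(TP+FP) = 12/28 = 3/7
R = TP/(TP+FN) = 12/29 = 12/29
beta^2 = 1/3^2 = 1/9
(1 + beta^2) = 10/9
Numerator = (1+beta^2)*P*R = 40/203
Denominator = beta^2*P + R = 1/21 + 12/29 = 281/609
F_beta = 120/281

120/281


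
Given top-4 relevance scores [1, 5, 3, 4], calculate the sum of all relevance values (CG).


Cumulative Gain = sum of relevance scores
Position 1: rel=1, running sum=1
Position 2: rel=5, running sum=6
Position 3: rel=3, running sum=9
Position 4: rel=4, running sum=13
CG = 13

13


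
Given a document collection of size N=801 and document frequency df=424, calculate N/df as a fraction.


IDF ratio = N / df
= 801 / 424
= 801/424

801/424


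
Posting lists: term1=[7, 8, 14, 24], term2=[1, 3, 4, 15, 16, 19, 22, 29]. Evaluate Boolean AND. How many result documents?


Boolean AND: find intersection of posting lists
term1 docs: [7, 8, 14, 24]
term2 docs: [1, 3, 4, 15, 16, 19, 22, 29]
Intersection: []
|intersection| = 0

0


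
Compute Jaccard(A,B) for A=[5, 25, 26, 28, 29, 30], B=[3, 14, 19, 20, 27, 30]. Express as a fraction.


A intersect B = [30]
|A intersect B| = 1
A union B = [3, 5, 14, 19, 20, 25, 26, 27, 28, 29, 30]
|A union B| = 11
Jaccard = 1/11 = 1/11

1/11


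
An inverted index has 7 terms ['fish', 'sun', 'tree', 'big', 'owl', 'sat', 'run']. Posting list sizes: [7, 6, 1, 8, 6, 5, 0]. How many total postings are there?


Summing posting list sizes:
'fish': 7 postings
'sun': 6 postings
'tree': 1 postings
'big': 8 postings
'owl': 6 postings
'sat': 5 postings
'run': 0 postings
Total = 7 + 6 + 1 + 8 + 6 + 5 + 0 = 33

33


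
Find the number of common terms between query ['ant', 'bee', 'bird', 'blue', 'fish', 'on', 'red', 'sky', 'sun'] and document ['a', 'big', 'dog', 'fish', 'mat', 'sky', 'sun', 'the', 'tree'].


Query terms: ['ant', 'bee', 'bird', 'blue', 'fish', 'on', 'red', 'sky', 'sun']
Document terms: ['a', 'big', 'dog', 'fish', 'mat', 'sky', 'sun', 'the', 'tree']
Common terms: ['fish', 'sky', 'sun']
Overlap count = 3

3


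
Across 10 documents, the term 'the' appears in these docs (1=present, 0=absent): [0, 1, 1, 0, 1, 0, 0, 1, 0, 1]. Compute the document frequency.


Checking each document for 'the':
Doc 1: absent
Doc 2: present
Doc 3: present
Doc 4: absent
Doc 5: present
Doc 6: absent
Doc 7: absent
Doc 8: present
Doc 9: absent
Doc 10: present
df = sum of presences = 0 + 1 + 1 + 0 + 1 + 0 + 0 + 1 + 0 + 1 = 5

5


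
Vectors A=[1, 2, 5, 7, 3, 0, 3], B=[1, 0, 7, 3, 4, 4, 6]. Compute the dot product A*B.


Dot product = sum of element-wise products
A[0]*B[0] = 1*1 = 1
A[1]*B[1] = 2*0 = 0
A[2]*B[2] = 5*7 = 35
A[3]*B[3] = 7*3 = 21
A[4]*B[4] = 3*4 = 12
A[5]*B[5] = 0*4 = 0
A[6]*B[6] = 3*6 = 18
Sum = 1 + 0 + 35 + 21 + 12 + 0 + 18 = 87

87
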